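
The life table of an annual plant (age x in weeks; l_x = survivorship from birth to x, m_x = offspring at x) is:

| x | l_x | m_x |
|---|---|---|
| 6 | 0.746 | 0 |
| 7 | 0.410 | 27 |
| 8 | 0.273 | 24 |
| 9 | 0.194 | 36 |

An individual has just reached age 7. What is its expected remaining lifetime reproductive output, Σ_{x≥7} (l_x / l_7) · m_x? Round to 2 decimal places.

60.01

l_7 = 0.410. Conditional survival from age 7 to x is l_x / l_7.
  x=7: (0.410/0.410) × 27 = 27.0000
  x=8: (0.273/0.410) × 24 = 15.9805
  x=9: (0.194/0.410) × 36 = 17.0341
Sum = 27.0000 + 15.9805 + 17.0341 = 60.0146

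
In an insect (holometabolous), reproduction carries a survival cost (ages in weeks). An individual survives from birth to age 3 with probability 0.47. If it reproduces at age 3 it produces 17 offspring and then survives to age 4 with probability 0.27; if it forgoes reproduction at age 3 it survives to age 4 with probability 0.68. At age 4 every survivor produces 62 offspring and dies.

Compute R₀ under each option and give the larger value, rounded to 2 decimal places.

19.82

breed at age 3: R₀ = 0.47 × (17 + 0.27 × 62) = 0.47 × 33.7400 = 15.8578
delay to age 4: R₀ = 0.47 × (0.68 × 62) = 0.47 × 42.1600 = 19.8152
Higher: delay to age 4 (19.8152).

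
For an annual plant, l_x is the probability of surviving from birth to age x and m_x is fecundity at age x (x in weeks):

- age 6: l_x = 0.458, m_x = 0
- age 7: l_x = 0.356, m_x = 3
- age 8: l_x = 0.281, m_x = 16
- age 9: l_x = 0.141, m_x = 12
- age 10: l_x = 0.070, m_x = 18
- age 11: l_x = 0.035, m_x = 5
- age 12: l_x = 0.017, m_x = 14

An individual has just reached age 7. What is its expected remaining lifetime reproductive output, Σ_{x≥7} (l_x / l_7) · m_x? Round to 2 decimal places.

25.08

l_7 = 0.356. Conditional survival from age 7 to x is l_x / l_7.
  x=7: (0.356/0.356) × 3 = 3.0000
  x=8: (0.281/0.356) × 16 = 12.6292
  x=9: (0.141/0.356) × 12 = 4.7528
  x=10: (0.070/0.356) × 18 = 3.5393
  x=11: (0.035/0.356) × 5 = 0.4916
  x=12: (0.017/0.356) × 14 = 0.6685
Sum = 3.0000 + 12.6292 + 4.7528 + 3.5393 + 0.4916 + 0.6685 = 25.0815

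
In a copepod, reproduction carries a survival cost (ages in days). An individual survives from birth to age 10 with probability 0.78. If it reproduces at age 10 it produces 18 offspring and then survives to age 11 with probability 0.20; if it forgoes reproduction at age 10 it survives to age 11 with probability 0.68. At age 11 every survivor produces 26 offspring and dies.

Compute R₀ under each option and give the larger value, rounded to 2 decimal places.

18.10

breed at age 10: R₀ = 0.78 × (18 + 0.20 × 26) = 0.78 × 23.2000 = 18.0960
delay to age 11: R₀ = 0.78 × (0.68 × 26) = 0.78 × 17.6800 = 13.7904
Higher: breed at age 10 (18.0960).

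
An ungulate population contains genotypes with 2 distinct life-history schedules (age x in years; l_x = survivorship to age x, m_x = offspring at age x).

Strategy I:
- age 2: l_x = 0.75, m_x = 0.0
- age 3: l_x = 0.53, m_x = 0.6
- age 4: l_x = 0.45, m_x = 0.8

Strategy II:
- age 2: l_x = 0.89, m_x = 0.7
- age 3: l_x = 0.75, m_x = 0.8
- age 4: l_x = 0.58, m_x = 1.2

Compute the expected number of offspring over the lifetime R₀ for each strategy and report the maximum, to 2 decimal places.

Strategy I: R₀ = 0.75×0.0 + 0.53×0.6 + 0.45×0.8 = 0.6780
Strategy II: R₀ = 0.89×0.7 + 0.75×0.8 + 0.58×1.2 = 1.9190
Highest R₀: strategy II with 1.9190.

1.92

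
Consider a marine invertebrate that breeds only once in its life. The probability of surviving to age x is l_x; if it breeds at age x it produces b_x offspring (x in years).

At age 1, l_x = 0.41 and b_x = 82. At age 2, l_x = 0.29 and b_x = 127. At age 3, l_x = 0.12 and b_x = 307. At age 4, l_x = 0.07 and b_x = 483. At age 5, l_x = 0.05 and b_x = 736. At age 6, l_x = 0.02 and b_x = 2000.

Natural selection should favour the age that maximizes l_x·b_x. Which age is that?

Expected offspring if breeding at age x = l_x × b_x:
  age 1: 0.41 × 82 = 33.620
  age 2: 0.29 × 127 = 36.830
  age 3: 0.12 × 307 = 36.840
  age 4: 0.07 × 483 = 33.810
  age 5: 0.05 × 736 = 36.800
  age 6: 0.02 × 2000 = 40.000
Maximum at age 6 (40.000).

6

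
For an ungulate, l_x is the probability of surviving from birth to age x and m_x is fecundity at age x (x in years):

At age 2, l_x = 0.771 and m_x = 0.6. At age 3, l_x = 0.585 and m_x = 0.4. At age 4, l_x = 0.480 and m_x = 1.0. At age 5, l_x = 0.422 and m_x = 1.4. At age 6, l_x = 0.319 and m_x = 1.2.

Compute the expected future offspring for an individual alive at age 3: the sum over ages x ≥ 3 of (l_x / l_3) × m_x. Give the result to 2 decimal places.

2.88

l_3 = 0.585. Conditional survival from age 3 to x is l_x / l_3.
  x=3: (0.585/0.585) × 0.4 = 0.4000
  x=4: (0.480/0.585) × 1.0 = 0.8205
  x=5: (0.422/0.585) × 1.4 = 1.0099
  x=6: (0.319/0.585) × 1.2 = 0.6544
Sum = 0.4000 + 0.8205 + 1.0099 + 0.6544 = 2.8848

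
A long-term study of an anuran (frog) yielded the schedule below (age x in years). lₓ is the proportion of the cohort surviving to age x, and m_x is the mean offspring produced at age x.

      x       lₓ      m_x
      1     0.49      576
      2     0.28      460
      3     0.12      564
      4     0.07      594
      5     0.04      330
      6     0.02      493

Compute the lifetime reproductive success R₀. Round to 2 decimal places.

543.36

R₀ = Σ lₓ m_x:
  age 1: 0.49 × 576 = 282.2400
  age 2: 0.28 × 460 = 128.8000
  age 3: 0.12 × 564 = 67.6800
  age 4: 0.07 × 594 = 41.5800
  age 5: 0.04 × 330 = 13.2000
  age 6: 0.02 × 493 = 9.8600
R₀ = 282.2400 + 128.8000 + 67.6800 + 41.5800 + 13.2000 + 9.8600 = 543.3600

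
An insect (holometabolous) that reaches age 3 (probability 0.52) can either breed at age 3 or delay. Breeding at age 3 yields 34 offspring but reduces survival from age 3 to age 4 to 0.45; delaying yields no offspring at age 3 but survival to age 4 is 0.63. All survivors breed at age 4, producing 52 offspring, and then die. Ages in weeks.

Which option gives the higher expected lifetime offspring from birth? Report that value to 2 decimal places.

breed at age 3: R₀ = 0.52 × (34 + 0.45 × 52) = 0.52 × 57.4000 = 29.8480
delay to age 4: R₀ = 0.52 × (0.63 × 52) = 0.52 × 32.7600 = 17.0352
Higher: breed at age 3 (29.8480).

29.85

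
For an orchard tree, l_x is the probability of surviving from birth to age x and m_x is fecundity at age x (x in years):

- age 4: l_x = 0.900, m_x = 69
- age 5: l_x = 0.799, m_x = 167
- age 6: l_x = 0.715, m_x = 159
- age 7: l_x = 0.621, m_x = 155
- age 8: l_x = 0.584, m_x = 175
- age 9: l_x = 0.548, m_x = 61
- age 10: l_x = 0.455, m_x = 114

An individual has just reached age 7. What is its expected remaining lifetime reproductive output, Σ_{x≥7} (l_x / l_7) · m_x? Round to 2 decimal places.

456.93

l_7 = 0.621. Conditional survival from age 7 to x is l_x / l_7.
  x=7: (0.621/0.621) × 155 = 155.0000
  x=8: (0.584/0.621) × 175 = 164.5733
  x=9: (0.548/0.621) × 61 = 53.8293
  x=10: (0.455/0.621) × 114 = 83.5266
Sum = 155.0000 + 164.5733 + 53.8293 + 83.5266 = 456.9291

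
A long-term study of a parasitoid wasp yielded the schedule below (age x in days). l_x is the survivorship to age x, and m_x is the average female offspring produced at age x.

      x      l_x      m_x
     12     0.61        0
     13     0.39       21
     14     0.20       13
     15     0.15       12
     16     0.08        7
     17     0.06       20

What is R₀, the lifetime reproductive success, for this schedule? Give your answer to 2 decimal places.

14.35

R₀ = Σ l_x m_x:
  age 12: 0.61 × 0 = 0.0000
  age 13: 0.39 × 21 = 8.1900
  age 14: 0.20 × 13 = 2.6000
  age 15: 0.15 × 12 = 1.8000
  age 16: 0.08 × 7 = 0.5600
  age 17: 0.06 × 20 = 1.2000
R₀ = 0.0000 + 8.1900 + 2.6000 + 1.8000 + 0.5600 + 1.2000 = 14.3500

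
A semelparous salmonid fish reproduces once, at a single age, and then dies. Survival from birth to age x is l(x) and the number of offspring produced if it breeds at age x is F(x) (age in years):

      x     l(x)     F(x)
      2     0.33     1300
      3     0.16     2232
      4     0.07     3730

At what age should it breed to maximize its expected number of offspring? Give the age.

Expected offspring if breeding at age x = l(x) × F(x):
  age 2: 0.33 × 1300 = 429.000
  age 3: 0.16 × 2232 = 357.120
  age 4: 0.07 × 3730 = 261.100
Maximum at age 2 (429.000).

2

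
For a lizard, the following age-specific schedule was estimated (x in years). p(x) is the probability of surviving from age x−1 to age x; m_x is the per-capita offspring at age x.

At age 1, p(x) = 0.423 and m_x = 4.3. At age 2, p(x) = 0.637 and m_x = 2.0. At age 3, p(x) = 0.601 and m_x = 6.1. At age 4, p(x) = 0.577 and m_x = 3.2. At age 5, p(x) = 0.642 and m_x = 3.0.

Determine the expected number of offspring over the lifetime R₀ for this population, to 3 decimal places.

Survivorship from birth: l_x = p_1·p_2·…·p_x.
  l_1 = 0.42300
  l_2 = 0.26945
  l_3 = 0.16194
  l_4 = 0.09344
  l_5 = 0.05999
R₀ = Σ l_x m_x:
  age 1: 0.42300 × 4.3 = 1.8189
  age 2: 0.26945 × 2.0 = 0.5389
  age 3: 0.16194 × 6.1 = 0.9878
  age 4: 0.09344 × 3.2 = 0.2990
  age 5: 0.05999 × 3.0 = 0.1800
R₀ = 1.8189 + 0.5389 + 0.9878 + 0.2990 + 0.1800 = 3.8246

3.825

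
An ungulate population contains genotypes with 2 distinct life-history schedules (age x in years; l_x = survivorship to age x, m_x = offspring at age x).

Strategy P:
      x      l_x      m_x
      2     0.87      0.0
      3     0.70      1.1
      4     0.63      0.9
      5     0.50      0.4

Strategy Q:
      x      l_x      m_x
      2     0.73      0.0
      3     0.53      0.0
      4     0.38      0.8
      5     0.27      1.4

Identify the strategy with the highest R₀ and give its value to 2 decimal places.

1.54

Strategy P: R₀ = 0.87×0.0 + 0.70×1.1 + 0.63×0.9 + 0.50×0.4 = 1.5370
Strategy Q: R₀ = 0.73×0.0 + 0.53×0.0 + 0.38×0.8 + 0.27×1.4 = 0.6820
Highest R₀: strategy P with 1.5370.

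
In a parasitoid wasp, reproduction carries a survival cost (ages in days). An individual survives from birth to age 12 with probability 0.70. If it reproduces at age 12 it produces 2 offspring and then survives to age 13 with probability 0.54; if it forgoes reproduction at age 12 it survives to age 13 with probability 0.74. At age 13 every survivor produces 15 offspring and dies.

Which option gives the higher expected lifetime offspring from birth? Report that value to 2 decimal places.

breed at age 12: R₀ = 0.70 × (2 + 0.54 × 15) = 0.70 × 10.1000 = 7.0700
delay to age 13: R₀ = 0.70 × (0.74 × 15) = 0.70 × 11.1000 = 7.7700
Higher: delay to age 13 (7.7700).

7.77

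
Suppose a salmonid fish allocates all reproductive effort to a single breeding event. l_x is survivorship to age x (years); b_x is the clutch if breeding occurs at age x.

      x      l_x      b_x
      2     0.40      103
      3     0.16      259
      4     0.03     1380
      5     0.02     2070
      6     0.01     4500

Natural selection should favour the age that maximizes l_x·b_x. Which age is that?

Expected offspring if breeding at age x = l_x × b_x:
  age 2: 0.40 × 103 = 41.200
  age 3: 0.16 × 259 = 41.440
  age 4: 0.03 × 1380 = 41.400
  age 5: 0.02 × 2070 = 41.400
  age 6: 0.01 × 4500 = 45.000
Maximum at age 6 (45.000).

6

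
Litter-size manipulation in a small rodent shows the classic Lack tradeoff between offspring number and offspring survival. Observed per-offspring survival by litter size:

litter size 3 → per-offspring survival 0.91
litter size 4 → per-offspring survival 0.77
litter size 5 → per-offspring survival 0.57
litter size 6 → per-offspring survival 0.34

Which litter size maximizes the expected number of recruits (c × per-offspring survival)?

Expected recruits = c × s(c):
  c=3: 3 × 0.91 = 2.730
  c=4: 4 × 0.77 = 3.080
  c=5: 5 × 0.57 = 2.850
  c=6: 6 × 0.34 = 2.040
Maximum at c = 4 (3.080 recruits).

4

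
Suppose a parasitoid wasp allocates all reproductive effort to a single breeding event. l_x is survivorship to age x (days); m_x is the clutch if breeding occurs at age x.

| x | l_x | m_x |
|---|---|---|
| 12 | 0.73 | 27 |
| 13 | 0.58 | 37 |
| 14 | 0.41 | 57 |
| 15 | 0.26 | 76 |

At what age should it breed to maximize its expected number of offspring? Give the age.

Expected offspring if breeding at age x = l_x × m_x:
  age 12: 0.73 × 27 = 19.710
  age 13: 0.58 × 37 = 21.460
  age 14: 0.41 × 57 = 23.370
  age 15: 0.26 × 76 = 19.760
Maximum at age 14 (23.370).

14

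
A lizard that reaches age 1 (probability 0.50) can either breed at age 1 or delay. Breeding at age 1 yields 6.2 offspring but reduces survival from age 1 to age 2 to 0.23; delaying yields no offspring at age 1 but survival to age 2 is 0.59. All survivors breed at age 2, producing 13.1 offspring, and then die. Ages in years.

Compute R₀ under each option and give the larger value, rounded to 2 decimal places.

4.61

breed at age 1: R₀ = 0.50 × (6.2 + 0.23 × 13.1) = 0.50 × 9.2130 = 4.6065
delay to age 2: R₀ = 0.50 × (0.59 × 13.1) = 0.50 × 7.7290 = 3.8645
Higher: breed at age 1 (4.6065).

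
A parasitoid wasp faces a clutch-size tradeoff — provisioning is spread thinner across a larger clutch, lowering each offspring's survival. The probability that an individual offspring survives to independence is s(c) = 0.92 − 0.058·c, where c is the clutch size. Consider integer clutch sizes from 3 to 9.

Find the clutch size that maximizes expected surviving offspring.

8

Expected surviving offspring = c × s(c):
  c=3: 3 × 0.746 = 2.238
  c=4: 4 × 0.688 = 2.752
  c=5: 5 × 0.630 = 3.150
  c=6: 6 × 0.572 = 3.432
  c=7: 7 × 0.514 = 3.598
  c=8: 8 × 0.456 = 3.648
  c=9: 9 × 0.398 = 3.582
Maximum at c = 8 (3.648 surviving offspring).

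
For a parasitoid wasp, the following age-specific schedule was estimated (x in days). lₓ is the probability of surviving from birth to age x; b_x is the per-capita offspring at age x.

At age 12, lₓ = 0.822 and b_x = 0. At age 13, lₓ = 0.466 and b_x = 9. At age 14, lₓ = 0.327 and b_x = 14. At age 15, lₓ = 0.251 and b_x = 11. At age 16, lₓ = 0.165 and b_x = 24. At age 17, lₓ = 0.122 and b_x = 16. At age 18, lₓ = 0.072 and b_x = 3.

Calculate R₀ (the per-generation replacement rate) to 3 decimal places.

R₀ = Σ lₓ b_x:
  age 12: 0.822 × 0 = 0.0000
  age 13: 0.466 × 9 = 4.1940
  age 14: 0.327 × 14 = 4.5780
  age 15: 0.251 × 11 = 2.7610
  age 16: 0.165 × 24 = 3.9600
  age 17: 0.122 × 16 = 1.9520
  age 18: 0.072 × 3 = 0.2160
R₀ = 0.0000 + 4.1940 + 4.5780 + 2.7610 + 3.9600 + 1.9520 + 0.2160 = 17.6610

17.661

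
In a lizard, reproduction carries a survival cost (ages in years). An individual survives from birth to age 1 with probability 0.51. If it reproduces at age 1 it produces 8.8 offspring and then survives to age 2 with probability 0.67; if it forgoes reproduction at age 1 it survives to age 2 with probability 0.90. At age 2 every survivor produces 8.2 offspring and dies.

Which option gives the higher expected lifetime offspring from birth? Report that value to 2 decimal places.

breed at age 1: R₀ = 0.51 × (8.8 + 0.67 × 8.2) = 0.51 × 14.2940 = 7.2899
delay to age 2: R₀ = 0.51 × (0.90 × 8.2) = 0.51 × 7.3800 = 3.7638
Higher: breed at age 1 (7.2899).

7.29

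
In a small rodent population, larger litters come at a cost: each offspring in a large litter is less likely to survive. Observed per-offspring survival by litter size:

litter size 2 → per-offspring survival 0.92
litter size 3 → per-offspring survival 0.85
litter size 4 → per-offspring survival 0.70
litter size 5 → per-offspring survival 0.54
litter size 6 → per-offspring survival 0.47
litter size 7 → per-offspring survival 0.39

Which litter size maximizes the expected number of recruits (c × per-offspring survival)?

6

Expected recruits = c × s(c):
  c=2: 2 × 0.92 = 1.840
  c=3: 3 × 0.85 = 2.550
  c=4: 4 × 0.70 = 2.800
  c=5: 5 × 0.54 = 2.700
  c=6: 6 × 0.47 = 2.820
  c=7: 7 × 0.39 = 2.730
Maximum at c = 6 (2.820 recruits).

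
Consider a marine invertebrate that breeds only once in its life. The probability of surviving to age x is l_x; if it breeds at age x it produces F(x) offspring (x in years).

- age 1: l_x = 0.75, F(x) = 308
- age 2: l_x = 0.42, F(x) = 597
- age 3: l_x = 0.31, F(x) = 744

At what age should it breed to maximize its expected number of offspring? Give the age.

2

Expected offspring if breeding at age x = l_x × F(x):
  age 1: 0.75 × 308 = 231.000
  age 2: 0.42 × 597 = 250.740
  age 3: 0.31 × 744 = 230.640
Maximum at age 2 (250.740).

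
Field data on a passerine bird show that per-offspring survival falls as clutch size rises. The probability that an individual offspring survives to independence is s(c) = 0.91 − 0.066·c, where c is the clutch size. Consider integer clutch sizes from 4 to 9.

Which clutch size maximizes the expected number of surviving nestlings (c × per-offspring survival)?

7

Expected surviving nestlings = c × s(c):
  c=4: 4 × 0.646 = 2.584
  c=5: 5 × 0.580 = 2.900
  c=6: 6 × 0.514 = 3.084
  c=7: 7 × 0.448 = 3.136
  c=8: 8 × 0.382 = 3.056
  c=9: 9 × 0.316 = 2.844
Maximum at c = 7 (3.136 surviving nestlings).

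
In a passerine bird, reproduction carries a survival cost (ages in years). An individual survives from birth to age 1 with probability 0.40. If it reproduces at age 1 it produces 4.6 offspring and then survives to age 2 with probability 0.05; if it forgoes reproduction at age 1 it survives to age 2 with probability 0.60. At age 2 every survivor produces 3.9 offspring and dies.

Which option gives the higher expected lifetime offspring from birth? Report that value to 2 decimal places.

1.92

breed at age 1: R₀ = 0.40 × (4.6 + 0.05 × 3.9) = 0.40 × 4.7950 = 1.9180
delay to age 2: R₀ = 0.40 × (0.60 × 3.9) = 0.40 × 2.3400 = 0.9360
Higher: breed at age 1 (1.9180).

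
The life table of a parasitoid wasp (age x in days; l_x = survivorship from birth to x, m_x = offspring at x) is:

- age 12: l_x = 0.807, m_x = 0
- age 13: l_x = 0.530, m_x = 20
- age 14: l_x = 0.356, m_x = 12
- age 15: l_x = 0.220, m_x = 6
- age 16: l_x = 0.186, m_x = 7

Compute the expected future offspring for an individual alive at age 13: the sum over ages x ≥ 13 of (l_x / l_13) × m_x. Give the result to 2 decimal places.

l_13 = 0.530. Conditional survival from age 13 to x is l_x / l_13.
  x=13: (0.530/0.530) × 20 = 20.0000
  x=14: (0.356/0.530) × 12 = 8.0604
  x=15: (0.220/0.530) × 6 = 2.4906
  x=16: (0.186/0.530) × 7 = 2.4566
Sum = 20.0000 + 8.0604 + 2.4906 + 2.4566 = 33.0075

33.01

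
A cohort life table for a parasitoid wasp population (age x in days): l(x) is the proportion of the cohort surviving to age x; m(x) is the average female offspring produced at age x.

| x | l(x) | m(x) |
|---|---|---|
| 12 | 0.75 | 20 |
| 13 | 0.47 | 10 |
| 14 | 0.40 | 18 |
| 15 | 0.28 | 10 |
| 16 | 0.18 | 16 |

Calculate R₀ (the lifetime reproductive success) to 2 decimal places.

R₀ = Σ l(x) m(x):
  age 12: 0.75 × 20 = 15.0000
  age 13: 0.47 × 10 = 4.7000
  age 14: 0.40 × 18 = 7.2000
  age 15: 0.28 × 10 = 2.8000
  age 16: 0.18 × 16 = 2.8800
R₀ = 15.0000 + 4.7000 + 7.2000 + 2.8000 + 2.8800 = 32.5800

32.58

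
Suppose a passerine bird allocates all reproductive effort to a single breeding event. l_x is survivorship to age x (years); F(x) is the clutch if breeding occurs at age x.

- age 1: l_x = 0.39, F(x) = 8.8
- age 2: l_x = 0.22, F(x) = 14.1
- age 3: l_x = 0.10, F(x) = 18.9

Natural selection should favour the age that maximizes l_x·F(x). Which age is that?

1

Expected offspring if breeding at age x = l_x × F(x):
  age 1: 0.39 × 8.8 = 3.432
  age 2: 0.22 × 14.1 = 3.102
  age 3: 0.10 × 18.9 = 1.890
Maximum at age 1 (3.432).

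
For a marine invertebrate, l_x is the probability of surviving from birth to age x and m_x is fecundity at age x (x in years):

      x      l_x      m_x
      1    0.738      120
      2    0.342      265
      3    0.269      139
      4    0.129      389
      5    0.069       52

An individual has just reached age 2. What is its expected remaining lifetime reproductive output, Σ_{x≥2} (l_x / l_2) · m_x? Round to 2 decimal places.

531.55

l_2 = 0.342. Conditional survival from age 2 to x is l_x / l_2.
  x=2: (0.342/0.342) × 265 = 265.0000
  x=3: (0.269/0.342) × 139 = 109.3304
  x=4: (0.129/0.342) × 389 = 146.7281
  x=5: (0.069/0.342) × 52 = 10.4912
Sum = 265.0000 + 109.3304 + 146.7281 + 10.4912 = 531.5497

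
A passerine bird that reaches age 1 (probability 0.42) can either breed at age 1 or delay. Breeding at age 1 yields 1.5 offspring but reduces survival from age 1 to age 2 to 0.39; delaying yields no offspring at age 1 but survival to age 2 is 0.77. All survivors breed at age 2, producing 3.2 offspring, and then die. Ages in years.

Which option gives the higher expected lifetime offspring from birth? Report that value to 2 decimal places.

breed at age 1: R₀ = 0.42 × (1.5 + 0.39 × 3.2) = 0.42 × 2.7480 = 1.1542
delay to age 2: R₀ = 0.42 × (0.77 × 3.2) = 0.42 × 2.4640 = 1.0349
Higher: breed at age 1 (1.1542).

1.15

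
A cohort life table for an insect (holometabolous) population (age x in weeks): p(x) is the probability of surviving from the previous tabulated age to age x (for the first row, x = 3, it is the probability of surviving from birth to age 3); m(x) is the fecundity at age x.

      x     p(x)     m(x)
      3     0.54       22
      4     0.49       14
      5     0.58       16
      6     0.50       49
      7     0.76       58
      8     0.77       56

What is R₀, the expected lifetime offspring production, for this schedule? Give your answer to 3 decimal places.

Survivorship from birth: l_x = p_3·p_4·…·p_x.
  l_3 = 0.54000
  l_4 = 0.26460
  l_5 = 0.15347
  l_6 = 0.07673
  l_7 = 0.05832
  l_8 = 0.04490
R₀ = Σ l_x m(x):
  age 3: 0.54000 × 22 = 11.8800
  age 4: 0.26460 × 14 = 3.7044
  age 5: 0.15347 × 16 = 2.4555
  age 6: 0.07673 × 49 = 3.7598
  age 7: 0.05832 × 58 = 3.3826
  age 8: 0.04490 × 56 = 2.5144
R₀ = 11.8800 + 3.7044 + 2.4555 + 3.7598 + 3.3826 + 2.5144 = 27.6967

27.697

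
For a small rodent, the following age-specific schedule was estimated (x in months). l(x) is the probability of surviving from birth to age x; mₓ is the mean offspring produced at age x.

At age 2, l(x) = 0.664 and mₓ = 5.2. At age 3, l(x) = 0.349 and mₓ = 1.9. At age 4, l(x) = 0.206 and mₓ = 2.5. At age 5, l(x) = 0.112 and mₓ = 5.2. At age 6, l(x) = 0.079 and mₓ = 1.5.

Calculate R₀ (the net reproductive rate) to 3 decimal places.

5.332

R₀ = Σ l(x) mₓ:
  age 2: 0.664 × 5.2 = 3.4528
  age 3: 0.349 × 1.9 = 0.6631
  age 4: 0.206 × 2.5 = 0.5150
  age 5: 0.112 × 5.2 = 0.5824
  age 6: 0.079 × 1.5 = 0.1185
R₀ = 3.4528 + 0.6631 + 0.5150 + 0.5824 + 0.1185 = 5.3318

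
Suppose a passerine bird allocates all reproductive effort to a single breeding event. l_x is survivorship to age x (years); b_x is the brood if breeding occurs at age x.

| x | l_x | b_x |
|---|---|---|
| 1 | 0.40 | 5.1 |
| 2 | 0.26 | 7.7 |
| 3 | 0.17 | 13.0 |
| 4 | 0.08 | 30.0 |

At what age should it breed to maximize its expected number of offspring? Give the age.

Expected offspring if breeding at age x = l_x × b_x:
  age 1: 0.40 × 5.1 = 2.040
  age 2: 0.26 × 7.7 = 2.002
  age 3: 0.17 × 13.0 = 2.210
  age 4: 0.08 × 30.0 = 2.400
Maximum at age 4 (2.400).

4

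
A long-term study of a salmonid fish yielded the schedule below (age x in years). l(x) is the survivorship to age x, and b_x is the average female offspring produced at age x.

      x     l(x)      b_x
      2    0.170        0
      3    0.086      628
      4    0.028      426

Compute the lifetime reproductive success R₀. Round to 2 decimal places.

R₀ = Σ l(x) b_x:
  age 2: 0.170 × 0 = 0.0000
  age 3: 0.086 × 628 = 54.0080
  age 4: 0.028 × 426 = 11.9280
R₀ = 0.0000 + 54.0080 + 11.9280 = 65.9360

65.94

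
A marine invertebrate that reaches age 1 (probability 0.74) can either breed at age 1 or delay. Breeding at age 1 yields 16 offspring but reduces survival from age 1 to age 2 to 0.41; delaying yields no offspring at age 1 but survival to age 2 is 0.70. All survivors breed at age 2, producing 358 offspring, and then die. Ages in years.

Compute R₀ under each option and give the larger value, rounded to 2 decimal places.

185.44

breed at age 1: R₀ = 0.74 × (16 + 0.41 × 358) = 0.74 × 162.7800 = 120.4572
delay to age 2: R₀ = 0.74 × (0.70 × 358) = 0.74 × 250.6000 = 185.4440
Higher: delay to age 2 (185.4440).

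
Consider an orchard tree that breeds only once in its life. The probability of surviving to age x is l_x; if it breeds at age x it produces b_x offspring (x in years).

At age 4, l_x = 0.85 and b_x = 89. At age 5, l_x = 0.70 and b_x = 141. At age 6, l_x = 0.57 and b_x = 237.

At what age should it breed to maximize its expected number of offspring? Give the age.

6

Expected offspring if breeding at age x = l_x × b_x:
  age 4: 0.85 × 89 = 75.650
  age 5: 0.70 × 141 = 98.700
  age 6: 0.57 × 237 = 135.090
Maximum at age 6 (135.090).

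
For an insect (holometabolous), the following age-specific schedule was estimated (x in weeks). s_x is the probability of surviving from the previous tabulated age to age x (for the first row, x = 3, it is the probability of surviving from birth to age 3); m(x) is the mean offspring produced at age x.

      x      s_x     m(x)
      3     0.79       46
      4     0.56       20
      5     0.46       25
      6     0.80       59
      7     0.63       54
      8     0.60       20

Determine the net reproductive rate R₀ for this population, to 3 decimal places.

Survivorship from birth: l_x = s_3·s_4·…·s_x.
  l_3 = 0.79000
  l_4 = 0.44240
  l_5 = 0.20350
  l_6 = 0.16280
  l_7 = 0.10257
  l_8 = 0.06154
R₀ = Σ l_x m(x):
  age 3: 0.79000 × 46 = 36.3400
  age 4: 0.44240 × 20 = 8.8480
  age 5: 0.20350 × 25 = 5.0875
  age 6: 0.16280 × 59 = 9.6052
  age 7: 0.10257 × 54 = 5.5388
  age 8: 0.06154 × 20 = 1.2308
R₀ = 36.3400 + 8.8480 + 5.0875 + 9.6052 + 5.5388 + 1.2308 = 66.6503

66.650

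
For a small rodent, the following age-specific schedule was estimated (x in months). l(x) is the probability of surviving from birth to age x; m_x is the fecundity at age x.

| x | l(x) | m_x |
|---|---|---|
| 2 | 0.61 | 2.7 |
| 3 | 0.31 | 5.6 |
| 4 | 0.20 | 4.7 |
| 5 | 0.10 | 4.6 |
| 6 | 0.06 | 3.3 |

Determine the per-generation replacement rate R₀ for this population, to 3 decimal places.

4.981

R₀ = Σ l(x) m_x:
  age 2: 0.61 × 2.7 = 1.6470
  age 3: 0.31 × 5.6 = 1.7360
  age 4: 0.20 × 4.7 = 0.9400
  age 5: 0.10 × 4.6 = 0.4600
  age 6: 0.06 × 3.3 = 0.1980
R₀ = 1.6470 + 1.7360 + 0.9400 + 0.4600 + 0.1980 = 4.9810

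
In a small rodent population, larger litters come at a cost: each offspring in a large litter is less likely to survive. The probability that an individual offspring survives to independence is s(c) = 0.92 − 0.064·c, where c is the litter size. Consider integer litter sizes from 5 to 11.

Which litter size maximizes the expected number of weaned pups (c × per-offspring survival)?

Expected weaned pups = c × s(c):
  c=5: 5 × 0.600 = 3.000
  c=6: 6 × 0.536 = 3.216
  c=7: 7 × 0.472 = 3.304
  c=8: 8 × 0.408 = 3.264
  c=9: 9 × 0.344 = 3.096
  c=10: 10 × 0.280 = 2.800
  c=11: 11 × 0.216 = 2.376
Maximum at c = 7 (3.304 weaned pups).

7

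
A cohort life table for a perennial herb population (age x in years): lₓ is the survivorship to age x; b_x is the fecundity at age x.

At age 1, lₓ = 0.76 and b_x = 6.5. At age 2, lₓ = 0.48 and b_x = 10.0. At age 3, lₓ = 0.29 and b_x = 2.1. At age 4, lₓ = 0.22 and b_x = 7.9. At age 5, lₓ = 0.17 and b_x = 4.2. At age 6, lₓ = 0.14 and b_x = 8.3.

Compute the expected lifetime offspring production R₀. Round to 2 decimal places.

R₀ = Σ lₓ b_x:
  age 1: 0.76 × 6.5 = 4.9400
  age 2: 0.48 × 10.0 = 4.8000
  age 3: 0.29 × 2.1 = 0.6090
  age 4: 0.22 × 7.9 = 1.7380
  age 5: 0.17 × 4.2 = 0.7140
  age 6: 0.14 × 8.3 = 1.1620
R₀ = 4.9400 + 4.8000 + 0.6090 + 1.7380 + 0.7140 + 1.1620 = 13.9630

13.96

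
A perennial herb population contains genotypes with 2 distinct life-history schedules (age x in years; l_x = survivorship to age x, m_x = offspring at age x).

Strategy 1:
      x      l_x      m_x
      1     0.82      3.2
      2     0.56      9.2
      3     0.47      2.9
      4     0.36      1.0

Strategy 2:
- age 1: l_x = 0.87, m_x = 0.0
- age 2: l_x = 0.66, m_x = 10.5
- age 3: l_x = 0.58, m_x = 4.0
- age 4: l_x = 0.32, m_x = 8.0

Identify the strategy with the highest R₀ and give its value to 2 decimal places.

Strategy 1: R₀ = 0.82×3.2 + 0.56×9.2 + 0.47×2.9 + 0.36×1.0 = 9.4990
Strategy 2: R₀ = 0.87×0.0 + 0.66×10.5 + 0.58×4.0 + 0.32×8.0 = 11.8100
Highest R₀: strategy 2 with 11.8100.

11.81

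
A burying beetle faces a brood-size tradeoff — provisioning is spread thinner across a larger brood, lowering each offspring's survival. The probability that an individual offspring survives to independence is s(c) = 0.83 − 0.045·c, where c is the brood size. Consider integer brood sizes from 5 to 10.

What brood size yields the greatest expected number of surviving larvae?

9

Expected surviving larvae = c × s(c):
  c=5: 5 × 0.605 = 3.025
  c=6: 6 × 0.560 = 3.360
  c=7: 7 × 0.515 = 3.605
  c=8: 8 × 0.470 = 3.760
  c=9: 9 × 0.425 = 3.825
  c=10: 10 × 0.380 = 3.800
Maximum at c = 9 (3.825 surviving larvae).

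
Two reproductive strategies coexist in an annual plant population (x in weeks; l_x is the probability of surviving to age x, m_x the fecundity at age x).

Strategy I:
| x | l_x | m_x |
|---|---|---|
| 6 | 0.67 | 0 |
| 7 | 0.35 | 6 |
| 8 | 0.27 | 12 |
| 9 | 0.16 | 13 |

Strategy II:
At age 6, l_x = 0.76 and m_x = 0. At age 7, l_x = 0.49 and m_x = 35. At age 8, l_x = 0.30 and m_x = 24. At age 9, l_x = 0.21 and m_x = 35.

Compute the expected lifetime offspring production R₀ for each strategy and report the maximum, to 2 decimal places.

Strategy I: R₀ = 0.67×0 + 0.35×6 + 0.27×12 + 0.16×13 = 7.4200
Strategy II: R₀ = 0.76×0 + 0.49×35 + 0.30×24 + 0.21×35 = 31.7000
Highest R₀: strategy II with 31.7000.

31.70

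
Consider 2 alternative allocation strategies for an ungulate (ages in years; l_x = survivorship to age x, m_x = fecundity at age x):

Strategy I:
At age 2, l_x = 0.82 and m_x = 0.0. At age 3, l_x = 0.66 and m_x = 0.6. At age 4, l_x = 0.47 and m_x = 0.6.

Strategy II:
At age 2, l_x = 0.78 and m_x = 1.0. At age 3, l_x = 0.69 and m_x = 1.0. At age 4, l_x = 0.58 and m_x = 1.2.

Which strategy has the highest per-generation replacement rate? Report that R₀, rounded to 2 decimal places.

2.17

Strategy I: R₀ = 0.82×0.0 + 0.66×0.6 + 0.47×0.6 = 0.6780
Strategy II: R₀ = 0.78×1.0 + 0.69×1.0 + 0.58×1.2 = 2.1660
Highest R₀: strategy II with 2.1660.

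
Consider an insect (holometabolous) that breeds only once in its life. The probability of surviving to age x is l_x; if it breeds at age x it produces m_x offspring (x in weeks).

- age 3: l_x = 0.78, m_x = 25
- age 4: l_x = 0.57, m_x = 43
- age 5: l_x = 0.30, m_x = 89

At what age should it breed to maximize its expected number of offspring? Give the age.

5

Expected offspring if breeding at age x = l_x × m_x:
  age 3: 0.78 × 25 = 19.500
  age 4: 0.57 × 43 = 24.510
  age 5: 0.30 × 89 = 26.700
Maximum at age 5 (26.700).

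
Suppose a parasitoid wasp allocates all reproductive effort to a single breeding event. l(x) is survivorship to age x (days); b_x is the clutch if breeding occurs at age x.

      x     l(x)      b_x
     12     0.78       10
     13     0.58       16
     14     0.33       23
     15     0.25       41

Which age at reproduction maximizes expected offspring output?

15

Expected offspring if breeding at age x = l(x) × b_x:
  age 12: 0.78 × 10 = 7.800
  age 13: 0.58 × 16 = 9.280
  age 14: 0.33 × 23 = 7.590
  age 15: 0.25 × 41 = 10.250
Maximum at age 15 (10.250).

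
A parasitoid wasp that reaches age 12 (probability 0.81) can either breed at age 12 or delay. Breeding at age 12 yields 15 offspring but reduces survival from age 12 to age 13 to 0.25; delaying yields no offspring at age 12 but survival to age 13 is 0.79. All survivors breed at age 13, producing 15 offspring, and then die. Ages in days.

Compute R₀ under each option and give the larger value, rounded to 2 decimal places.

15.19

breed at age 12: R₀ = 0.81 × (15 + 0.25 × 15) = 0.81 × 18.7500 = 15.1875
delay to age 13: R₀ = 0.81 × (0.79 × 15) = 0.81 × 11.8500 = 9.5985
Higher: breed at age 12 (15.1875).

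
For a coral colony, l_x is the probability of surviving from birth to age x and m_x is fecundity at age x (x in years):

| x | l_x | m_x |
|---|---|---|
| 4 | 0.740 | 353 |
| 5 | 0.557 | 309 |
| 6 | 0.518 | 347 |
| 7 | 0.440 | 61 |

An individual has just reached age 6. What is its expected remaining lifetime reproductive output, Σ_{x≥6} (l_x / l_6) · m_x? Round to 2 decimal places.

398.81

l_6 = 0.518. Conditional survival from age 6 to x is l_x / l_6.
  x=6: (0.518/0.518) × 347 = 347.0000
  x=7: (0.440/0.518) × 61 = 51.8147
Sum = 347.0000 + 51.8147 = 398.8147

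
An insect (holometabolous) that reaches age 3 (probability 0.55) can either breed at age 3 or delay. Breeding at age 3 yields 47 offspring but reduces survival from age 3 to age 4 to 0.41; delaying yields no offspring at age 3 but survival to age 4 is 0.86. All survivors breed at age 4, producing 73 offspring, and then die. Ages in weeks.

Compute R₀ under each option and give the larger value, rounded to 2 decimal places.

42.31

breed at age 3: R₀ = 0.55 × (47 + 0.41 × 73) = 0.55 × 76.9300 = 42.3115
delay to age 4: R₀ = 0.55 × (0.86 × 73) = 0.55 × 62.7800 = 34.5290
Higher: breed at age 3 (42.3115).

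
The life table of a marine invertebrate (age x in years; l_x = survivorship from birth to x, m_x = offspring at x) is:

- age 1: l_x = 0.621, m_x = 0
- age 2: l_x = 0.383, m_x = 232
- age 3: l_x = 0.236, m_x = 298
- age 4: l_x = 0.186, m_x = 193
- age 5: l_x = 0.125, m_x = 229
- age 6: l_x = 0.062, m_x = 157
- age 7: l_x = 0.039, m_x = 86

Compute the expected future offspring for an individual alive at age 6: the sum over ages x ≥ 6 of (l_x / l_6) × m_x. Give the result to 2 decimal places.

l_6 = 0.062. Conditional survival from age 6 to x is l_x / l_6.
  x=6: (0.062/0.062) × 157 = 157.0000
  x=7: (0.039/0.062) × 86 = 54.0968
Sum = 157.0000 + 54.0968 = 211.0968

211.10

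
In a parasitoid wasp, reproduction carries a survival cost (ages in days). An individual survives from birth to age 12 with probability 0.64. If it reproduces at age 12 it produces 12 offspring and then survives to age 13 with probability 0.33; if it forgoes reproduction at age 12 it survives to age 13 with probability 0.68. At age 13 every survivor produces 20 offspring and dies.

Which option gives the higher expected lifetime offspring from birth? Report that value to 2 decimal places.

breed at age 12: R₀ = 0.64 × (12 + 0.33 × 20) = 0.64 × 18.6000 = 11.9040
delay to age 13: R₀ = 0.64 × (0.68 × 20) = 0.64 × 13.6000 = 8.7040
Higher: breed at age 12 (11.9040).

11.90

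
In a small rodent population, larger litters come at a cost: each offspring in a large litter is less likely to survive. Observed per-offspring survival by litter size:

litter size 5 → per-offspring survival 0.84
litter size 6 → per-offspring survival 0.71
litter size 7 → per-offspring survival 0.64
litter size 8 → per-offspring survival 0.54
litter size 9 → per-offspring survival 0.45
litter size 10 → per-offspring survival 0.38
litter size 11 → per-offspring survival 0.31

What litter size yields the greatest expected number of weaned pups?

7

Expected weaned pups = c × s(c):
  c=5: 5 × 0.84 = 4.200
  c=6: 6 × 0.71 = 4.260
  c=7: 7 × 0.64 = 4.480
  c=8: 8 × 0.54 = 4.320
  c=9: 9 × 0.45 = 4.050
  c=10: 10 × 0.38 = 3.800
  c=11: 11 × 0.31 = 3.410
Maximum at c = 7 (4.480 weaned pups).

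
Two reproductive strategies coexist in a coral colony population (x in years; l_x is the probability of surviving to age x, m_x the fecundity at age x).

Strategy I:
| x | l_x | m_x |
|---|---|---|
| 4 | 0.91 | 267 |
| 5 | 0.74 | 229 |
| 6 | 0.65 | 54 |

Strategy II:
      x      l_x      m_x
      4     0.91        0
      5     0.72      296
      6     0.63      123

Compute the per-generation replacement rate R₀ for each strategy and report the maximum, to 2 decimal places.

447.53

Strategy I: R₀ = 0.91×267 + 0.74×229 + 0.65×54 = 447.5300
Strategy II: R₀ = 0.91×0 + 0.72×296 + 0.63×123 = 290.6100
Highest R₀: strategy I with 447.5300.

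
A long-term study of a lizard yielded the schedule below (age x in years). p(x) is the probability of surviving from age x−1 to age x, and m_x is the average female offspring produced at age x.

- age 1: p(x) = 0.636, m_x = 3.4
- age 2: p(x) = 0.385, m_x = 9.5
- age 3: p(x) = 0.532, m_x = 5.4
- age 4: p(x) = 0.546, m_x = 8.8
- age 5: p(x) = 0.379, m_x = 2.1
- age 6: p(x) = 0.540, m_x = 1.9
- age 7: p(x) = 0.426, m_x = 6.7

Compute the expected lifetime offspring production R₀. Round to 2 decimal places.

Survivorship from birth: l_x = p_1·p_2·…·p_x.
  l_1 = 0.63600
  l_2 = 0.24486
  l_3 = 0.13027
  l_4 = 0.07112
  l_5 = 0.02696
  l_6 = 0.01456
  l_7 = 0.00620
R₀ = Σ l_x m_x:
  age 1: 0.63600 × 3.4 = 2.1624
  age 2: 0.24486 × 9.5 = 2.3262
  age 3: 0.13027 × 5.4 = 0.7035
  age 4: 0.07112 × 8.8 = 0.6259
  age 5: 0.02696 × 2.1 = 0.0566
  age 6: 0.01456 × 1.9 = 0.0277
  age 7: 0.00620 × 6.7 = 0.0415
R₀ = 2.1624 + 2.3262 + 0.7035 + 0.6259 + 0.0566 + 0.0277 + 0.0415 = 5.9437

5.94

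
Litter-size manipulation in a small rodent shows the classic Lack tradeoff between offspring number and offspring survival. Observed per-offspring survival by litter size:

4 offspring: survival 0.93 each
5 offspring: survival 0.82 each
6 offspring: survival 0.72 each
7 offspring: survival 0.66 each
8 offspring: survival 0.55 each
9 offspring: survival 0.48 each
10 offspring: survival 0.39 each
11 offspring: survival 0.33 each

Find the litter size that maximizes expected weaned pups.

7

Expected weaned pups = c × s(c):
  c=4: 4 × 0.93 = 3.720
  c=5: 5 × 0.82 = 4.100
  c=6: 6 × 0.72 = 4.320
  c=7: 7 × 0.66 = 4.620
  c=8: 8 × 0.55 = 4.400
  c=9: 9 × 0.48 = 4.320
  c=10: 10 × 0.39 = 3.900
  c=11: 11 × 0.33 = 3.630
Maximum at c = 7 (4.620 weaned pups).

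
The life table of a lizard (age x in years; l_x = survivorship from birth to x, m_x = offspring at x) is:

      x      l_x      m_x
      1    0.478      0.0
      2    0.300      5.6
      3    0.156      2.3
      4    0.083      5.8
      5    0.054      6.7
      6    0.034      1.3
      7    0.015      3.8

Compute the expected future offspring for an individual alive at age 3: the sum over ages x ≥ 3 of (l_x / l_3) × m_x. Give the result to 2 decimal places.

l_3 = 0.156. Conditional survival from age 3 to x is l_x / l_3.
  x=3: (0.156/0.156) × 2.3 = 2.3000
  x=4: (0.083/0.156) × 5.8 = 3.0859
  x=5: (0.054/0.156) × 6.7 = 2.3192
  x=6: (0.034/0.156) × 1.3 = 0.2833
  x=7: (0.015/0.156) × 3.8 = 0.3654
Sum = 2.3000 + 3.0859 + 2.3192 + 0.2833 + 0.3654 = 8.3538

8.35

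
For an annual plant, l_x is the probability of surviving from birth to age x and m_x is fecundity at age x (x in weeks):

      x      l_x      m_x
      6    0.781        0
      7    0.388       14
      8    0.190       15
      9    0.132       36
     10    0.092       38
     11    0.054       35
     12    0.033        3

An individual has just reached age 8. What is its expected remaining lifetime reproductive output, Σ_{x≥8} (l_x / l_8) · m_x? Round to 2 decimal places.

l_8 = 0.190. Conditional survival from age 8 to x is l_x / l_8.
  x=8: (0.190/0.190) × 15 = 15.0000
  x=9: (0.132/0.190) × 36 = 25.0105
  x=10: (0.092/0.190) × 38 = 18.4000
  x=11: (0.054/0.190) × 35 = 9.9474
  x=12: (0.033/0.190) × 3 = 0.5211
Sum = 15.0000 + 25.0105 + 18.4000 + 9.9474 + 0.5211 = 68.8789

68.88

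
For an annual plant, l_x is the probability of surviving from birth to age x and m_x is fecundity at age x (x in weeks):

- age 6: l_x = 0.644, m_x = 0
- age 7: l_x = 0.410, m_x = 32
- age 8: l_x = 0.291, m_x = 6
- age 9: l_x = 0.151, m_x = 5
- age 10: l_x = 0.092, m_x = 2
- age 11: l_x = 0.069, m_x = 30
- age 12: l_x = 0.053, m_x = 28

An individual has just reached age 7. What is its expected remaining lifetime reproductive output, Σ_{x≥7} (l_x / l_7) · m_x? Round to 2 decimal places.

l_7 = 0.410. Conditional survival from age 7 to x is l_x / l_7.
  x=7: (0.410/0.410) × 32 = 32.0000
  x=8: (0.291/0.410) × 6 = 4.2585
  x=9: (0.151/0.410) × 5 = 1.8415
  x=10: (0.092/0.410) × 2 = 0.4488
  x=11: (0.069/0.410) × 30 = 5.0488
  x=12: (0.053/0.410) × 28 = 3.6195
Sum = 32.0000 + 4.2585 + 1.8415 + 0.4488 + 5.0488 + 3.6195 = 47.2171

47.22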